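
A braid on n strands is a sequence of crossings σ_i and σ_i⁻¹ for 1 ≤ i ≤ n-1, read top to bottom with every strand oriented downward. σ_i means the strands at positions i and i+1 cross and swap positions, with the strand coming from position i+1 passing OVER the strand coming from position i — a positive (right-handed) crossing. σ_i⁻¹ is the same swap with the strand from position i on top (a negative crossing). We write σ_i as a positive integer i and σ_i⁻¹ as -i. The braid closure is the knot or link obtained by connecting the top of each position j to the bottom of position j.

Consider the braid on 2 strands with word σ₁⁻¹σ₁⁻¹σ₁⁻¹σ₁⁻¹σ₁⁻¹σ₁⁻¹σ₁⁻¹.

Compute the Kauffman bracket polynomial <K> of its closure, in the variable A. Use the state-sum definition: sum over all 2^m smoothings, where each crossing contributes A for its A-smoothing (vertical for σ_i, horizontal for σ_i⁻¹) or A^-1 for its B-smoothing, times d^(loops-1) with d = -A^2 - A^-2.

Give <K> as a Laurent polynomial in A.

Braid: s1^-1 s1^-1 s1^-1 s1^-1 s1^-1 s1^-1 s1^-1 on 2 strands, 7 crossings.
Writhe w = (#positive) - (#negative) = 0 - 7 = -7.
State-sum expansion of <K>. There are 2^7 = 128 states.
Smooth each crossing (0=||, 1=⌣⌢); contribution A^(Σ sign_k(1-2s_k)) * d^(L-1).
Tabulate the states by total A-exponent and number of loops L (A-exp: L × count):
  A^7: L=7 ×1
  A^5: L=6 ×7
  A^3: L=5 ×21
  A^1: L=4 ×35
  A^-1: L=3 ×35
  A^-3: L=2 ×21
  A^-5: L=1 ×7
  A^-7: L=2 ×1
Each group contributes A^e * Σ count * d^(L-1):
Powers of d = -A^2 - A^-2: d^2 = A^4 + 2 + A^-4; d^3 = -A^6 - 3*A^2 - 3*A^-2 - A^-6; d^4 = A^8 + 4*A^4 + 6 + 4*A^-4 + A^-8; d^5 = -A^10 - 5*A^6 - 10*A^2 - 10*A^-2 - 5*A^-6 - A^-10; d^6 = A^12 + 6*A^8 + 15*A^4 + 20 + 15*A^-4 + 6*A^-8 + A^-12.
  A^7 * (d^6) = A^19 + 6*A^15 + 15*A^11 + 20*A^7 + 15*A^3 + 6*A^-1 + A^-5
  A^5 * (7*d^5) = -7*A^15 - 35*A^11 - 70*A^7 - 70*A^3 - 35*A^-1 - 7*A^-5
  A^3 * (21*d^4) = 21*A^11 + 84*A^7 + 126*A^3 + 84*A^-1 + 21*A^-5
  A^1 * (35*d^3) = -35*A^7 - 105*A^3 - 105*A^-1 - 35*A^-5
  A^-1 * (35*d^2) = 35*A^3 + 70*A^-1 + 35*A^-5
  A^-3 * (21*d) = -21*A^-1 - 21*A^-5
  A^-5 * (7) = 7*A^-5
  A^-7 * (d) = -A^-5 - A^-9
Summing the groups: <K> = A^19 - A^15 + A^11 - A^7 + A^3 - A^-1 - A^-9

Answer: A^19 - A^15 + A^11 - A^7 + A^3 - A^-1 - A^-9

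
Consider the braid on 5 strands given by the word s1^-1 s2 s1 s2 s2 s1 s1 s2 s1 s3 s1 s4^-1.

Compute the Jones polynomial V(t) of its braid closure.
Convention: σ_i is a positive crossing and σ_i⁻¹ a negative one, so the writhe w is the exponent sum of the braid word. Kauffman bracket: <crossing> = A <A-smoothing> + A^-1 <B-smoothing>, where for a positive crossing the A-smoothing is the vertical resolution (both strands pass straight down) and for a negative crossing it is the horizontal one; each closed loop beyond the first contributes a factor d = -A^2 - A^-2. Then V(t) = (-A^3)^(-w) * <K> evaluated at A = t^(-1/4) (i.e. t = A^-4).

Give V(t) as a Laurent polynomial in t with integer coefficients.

The presented braid s1^-1 s2 s1 s2 s2 s1 s1 s2 s1 s3 s1 s4^-1 on 5 strands reduces by inverse Markov moves (closure unchanged at each step):
  Destabilize: the word has the form β·s4^-1 where s4^-1 occurs only as the final letter (β ∈ B_4); drop it and the last strand → 4 strands.
  Deconjugate: the word is γ·β·γ⁻¹ with γ = s1^-1 (prefix) and γ⁻¹ = s1 (suffix); strip both.
  Destabilize: the word has the form β·s3 where s3 occurs only as the final letter (β ∈ B_3); drop it and the last strand → 3 strands.
Reduced to β = s2 s1 s2 s2 s1 s1 s2 s1 on 3 strands, 8 crossings.
Compute on β:
Braid: s2 s1 s2 s2 s1 s1 s2 s1 on 3 strands, 8 crossings.
Writhe w = (#positive) - (#negative) = 8 - 0 = 8.
Enumerate smoothing states for the bracket polynomial. There are 2^8 = 256 states.
Smooth each crossing (0=||, 1=⌣⌢); contribution A^(Σ sign_k(1-2s_k)) * d^(L-1).
Tabulate the states by total A-exponent and number of loops L (A-exp: L × count):
  A^8: L=3 ×1
  A^6: L=2 ×8
  A^4: L=1 ×16, L=3 ×12
  A^2: L=2 ×48, L=4 ×8
  A^0: L=1 ×17, L=3 ×51, L=5 ×2
  A^-2: L=2 ×34, L=4 ×22
  A^-4: L=1 ×4, L=3 ×21, L=5 ×3
  A^-6: L=2 ×4, L=4 ×4
  A^-8: L=3 ×1
Each group contributes A^e * Σ count * d^(L-1):
Powers of d = -A^2 - A^-2: d^2 = A^4 + 2 + A^-4; d^3 = -A^6 - 3*A^2 - 3*A^-2 - A^-6; d^4 = A^8 + 4*A^4 + 6 + 4*A^-4 + A^-8.
  A^8 * (d^2) = A^12 + 2*A^8 + A^4
  A^6 * (8*d) = -8*A^8 - 8*A^4
  A^4 * (16 + 12*d^2) = 12*A^8 + 40*A^4 + 12
  A^2 * (48*d + 8*d^3) = -8*A^8 - 72*A^4 - 72 - 8*A^-4
  A^0 * (17 + 51*d^2 + 2*d^4) = 2*A^8 + 59*A^4 + 131 + 59*A^-4 + 2*A^-8
  A^-2 * (34*d + 22*d^3) = -22*A^4 - 100 - 100*A^-4 - 22*A^-8
  A^-4 * (4 + 21*d^2 + 3*d^4) = 3*A^4 + 33 + 64*A^-4 + 33*A^-8 + 3*A^-12
  A^-6 * (4*d + 4*d^3) = -4 - 16*A^-4 - 16*A^-8 - 4*A^-12
  A^-8 * (d^2) = A^-4 + 2*A^-8 + A^-12
Summing the groups: <K> = A^12 + A^4 - A^-8
Normalise by the writhe: (-A^3)^(-w) = (-A^3)^(-8) = A^-24, so f(A) = A^-24 * <K> = A^-12 + A^-20 - A^-32.
Substitute A = t^(-1/4), i.e. A^e → t^(-e/4): V(t) = -t^8 + t^5 + t^3

Answer: -t^8 + t^5 + t^3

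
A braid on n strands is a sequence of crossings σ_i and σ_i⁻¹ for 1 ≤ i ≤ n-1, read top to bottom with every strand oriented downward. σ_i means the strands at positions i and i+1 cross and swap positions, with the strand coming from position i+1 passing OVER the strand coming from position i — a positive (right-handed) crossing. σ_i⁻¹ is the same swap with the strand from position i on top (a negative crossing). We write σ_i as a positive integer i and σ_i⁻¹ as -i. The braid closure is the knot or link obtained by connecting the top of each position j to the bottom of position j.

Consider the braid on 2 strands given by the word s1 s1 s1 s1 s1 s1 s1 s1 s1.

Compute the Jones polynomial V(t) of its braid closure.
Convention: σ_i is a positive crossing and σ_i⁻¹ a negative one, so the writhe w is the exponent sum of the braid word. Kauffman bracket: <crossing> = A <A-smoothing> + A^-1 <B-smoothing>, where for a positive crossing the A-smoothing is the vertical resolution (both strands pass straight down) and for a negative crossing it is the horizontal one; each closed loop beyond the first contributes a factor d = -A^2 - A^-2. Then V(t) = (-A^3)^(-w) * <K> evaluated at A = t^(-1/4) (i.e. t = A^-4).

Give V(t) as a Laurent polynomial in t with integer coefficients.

-t^13 + t^12 - t^11 + t^10 - t^9 + t^8 - t^7 + t^6 + t^4

Derivation:
Braid: s1 s1 s1 s1 s1 s1 s1 s1 s1 on 2 strands, 9 crossings.
Writhe w = (#positive) - (#negative) = 9 - 0 = 9.
Computing the Kauffman bracket via state sum. There are 2^9 = 512 states.
For each crossing: s=0 is the vertical smoothing, s=1 horizontal. Crossing k contributes A^(sign_k * (1 - 2*s_k)); loop factor d = -A^2 - A^-2.
Tabulate the states by total A-exponent and number of loops L (A-exp: L × count):
  A^9: L=2 ×1
  A^7: L=1 ×9
  A^5: L=2 ×36
  A^3: L=3 ×84
  A^1: L=4 ×126
  A^-1: L=5 ×126
  A^-3: L=6 ×84
  A^-5: L=7 ×36
  A^-7: L=8 ×9
  A^-9: L=9 ×1
Each group contributes A^e * Σ count * d^(L-1):
Powers of d = -A^2 - A^-2: d^2 = A^4 + 2 + A^-4; d^3 = -A^6 - 3*A^2 - 3*A^-2 - A^-6; d^4 = A^8 + 4*A^4 + 6 + 4*A^-4 + A^-8; d^5 = -A^10 - 5*A^6 - 10*A^2 - 10*A^-2 - 5*A^-6 - A^-10; d^6 = A^12 + 6*A^8 + 15*A^4 + 20 + 15*A^-4 + 6*A^-8 + A^-12; d^7 = -A^14 - 7*A^10 - 21*A^6 - 35*A^2 - 35*A^-2 - 21*A^-6 - 7*A^-10 - A^-14; d^8 = A^16 + 8*A^12 + 28*A^8 + 56*A^4 + 70 + 56*A^-4 + 28*A^-8 + 8*A^-12 + A^-16.
  A^9 * (d) = -A^11 - A^7
  A^7 * (9) = 9*A^7
  A^5 * (36*d) = -36*A^7 - 36*A^3
  A^3 * (84*d^2) = 84*A^7 + 168*A^3 + 84*A^-1
  A^1 * (126*d^3) = -126*A^7 - 378*A^3 - 378*A^-1 - 126*A^-5
  A^-1 * (126*d^4) = 126*A^7 + 504*A^3 + 756*A^-1 + 504*A^-5 + 126*A^-9
  A^-3 * (84*d^5) = -84*A^7 - 420*A^3 - 840*A^-1 - 840*A^-5 - 420*A^-9 - 84*A^-13
  A^-5 * (36*d^6) = 36*A^7 + 216*A^3 + 540*A^-1 + 720*A^-5 + 540*A^-9 + 216*A^-13 + 36*A^-17
  A^-7 * (9*d^7) = -9*A^7 - 63*A^3 - 189*A^-1 - 315*A^-5 - 315*A^-9 - 189*A^-13 - 63*A^-17 - 9*A^-21
  A^-9 * (d^8) = A^7 + 8*A^3 + 28*A^-1 + 56*A^-5 + 70*A^-9 + 56*A^-13 + 28*A^-17 + 8*A^-21 + A^-25
Summing the groups: <K> = -A^11 - A^3 + A^-1 - A^-5 + A^-9 - A^-13 + A^-17 - A^-21 + A^-25
Normalise by the writhe: (-A^3)^(-w) = (-A^3)^(-9) = -A^-27, so f(A) = -A^-27 * <K> = A^-16 + A^-24 - A^-28 + A^-32 - A^-36 + A^-40 - A^-44 + A^-48 - A^-52.
Substitute A = t^(-1/4), i.e. A^e → t^(-e/4): V(t) = -t^13 + t^12 - t^11 + t^10 - t^9 + t^8 - t^7 + t^6 + t^4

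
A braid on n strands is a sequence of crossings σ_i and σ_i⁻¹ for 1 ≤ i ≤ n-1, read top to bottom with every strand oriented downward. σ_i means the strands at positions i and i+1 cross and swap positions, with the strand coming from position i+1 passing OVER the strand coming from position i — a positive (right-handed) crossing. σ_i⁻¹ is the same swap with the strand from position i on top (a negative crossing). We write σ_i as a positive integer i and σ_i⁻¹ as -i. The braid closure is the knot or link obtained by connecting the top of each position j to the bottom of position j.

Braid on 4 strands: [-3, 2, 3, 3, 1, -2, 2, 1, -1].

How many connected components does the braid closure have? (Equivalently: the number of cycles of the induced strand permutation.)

Track the strand permutation on 4 strands, starting from identity.
  step 1: s3^-1 swaps positions 3,4 -> [1 2 4 3]
  step 2: s2 swaps positions 2,3 -> [1 4 2 3]
  step 3: s3 swaps positions 3,4 -> [1 4 3 2]
  step 4: s3 swaps positions 3,4 -> [1 4 2 3]
  step 5: s1 swaps positions 1,2 -> [4 1 2 3]
  step 6: s2^-1 swaps positions 2,3 -> [4 2 1 3]
  step 7: s2 swaps positions 2,3 -> [4 1 2 3]
  step 8: s1 swaps positions 1,2 -> [1 4 2 3]
  step 9: s1^-1 swaps positions 1,2 -> [4 1 2 3]
Final permutation (position -> original strand): [4 1 2 3]
Closure components = cycle count of this permutation = 1.

Answer: 1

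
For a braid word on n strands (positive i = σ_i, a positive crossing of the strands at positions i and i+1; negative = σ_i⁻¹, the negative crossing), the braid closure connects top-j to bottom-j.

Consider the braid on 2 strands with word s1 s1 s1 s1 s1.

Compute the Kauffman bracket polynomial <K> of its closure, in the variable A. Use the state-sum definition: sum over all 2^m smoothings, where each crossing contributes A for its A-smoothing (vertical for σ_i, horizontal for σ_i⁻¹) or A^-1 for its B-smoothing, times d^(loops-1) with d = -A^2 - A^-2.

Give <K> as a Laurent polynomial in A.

-A^7 - A^-1 + A^-5 - A^-9 + A^-13

Derivation:
Braid: s1 s1 s1 s1 s1 on 2 strands, 5 crossings.
Writhe w = (#positive) - (#negative) = 5 - 0 = 5.
Computing the Kauffman bracket via state sum. There are 2^5 = 32 states.
For each crossing: s=0 is the vertical smoothing, s=1 horizontal. Crossing k contributes A^(sign_k * (1 - 2*s_k)); loop factor d = -A^2 - A^-2.
  state 00000: A-exp=+5, loops=2, term = A^5 * d^1
  state 00001: A-exp=+3, loops=1, term = A^3 * d^0
  state 00010: A-exp=+3, loops=1, term = A^3 * d^0
  state 00011: A-exp=+1, loops=2, term = A^1 * d^1
  state 00100: A-exp=+3, loops=1, term = A^3 * d^0
  state 00101: A-exp=+1, loops=2, term = A^1 * d^1
  state 00110: A-exp=+1, loops=2, term = A^1 * d^1
  state 00111: A-exp=-1, loops=3, term = A^-1 * d^2
  state 01000: A-exp=+3, loops=1, term = A^3 * d^0
  state 01001: A-exp=+1, loops=2, term = A^1 * d^1
  state 01010: A-exp=+1, loops=2, term = A^1 * d^1
  state 01011: A-exp=-1, loops=3, term = A^-1 * d^2
  state 01100: A-exp=+1, loops=2, term = A^1 * d^1
  state 01101: A-exp=-1, loops=3, term = A^-1 * d^2
  state 01110: A-exp=-1, loops=3, term = A^-1 * d^2
  state 01111: A-exp=-3, loops=4, term = A^-3 * d^3
  state 10000: A-exp=+3, loops=1, term = A^3 * d^0
  state 10001: A-exp=+1, loops=2, term = A^1 * d^1
  state 10010: A-exp=+1, loops=2, term = A^1 * d^1
  state 10011: A-exp=-1, loops=3, term = A^-1 * d^2
  state 10100: A-exp=+1, loops=2, term = A^1 * d^1
  state 10101: A-exp=-1, loops=3, term = A^-1 * d^2
  state 10110: A-exp=-1, loops=3, term = A^-1 * d^2
  state 10111: A-exp=-3, loops=4, term = A^-3 * d^3
  state 11000: A-exp=+1, loops=2, term = A^1 * d^1
  state 11001: A-exp=-1, loops=3, term = A^-1 * d^2
  state 11010: A-exp=-1, loops=3, term = A^-1 * d^2
  state 11011: A-exp=-3, loops=4, term = A^-3 * d^3
  state 11100: A-exp=-1, loops=3, term = A^-1 * d^2
  state 11101: A-exp=-3, loops=4, term = A^-3 * d^3
  state 11110: A-exp=-3, loops=4, term = A^-3 * d^3
  state 11111: A-exp=-5, loops=5, term = A^-5 * d^4
Collect the terms by A-exponent (count of states per loop number):
Powers of d = -A^2 - A^-2: d^2 = A^4 + 2 + A^-4; d^3 = -A^6 - 3*A^2 - 3*A^-2 - A^-6; d^4 = A^8 + 4*A^4 + 6 + 4*A^-4 + A^-8.
  A^5 * (d) = -A^7 - A^3
  A^3 * (5) = 5*A^3
  A^1 * (10*d) = -10*A^3 - 10*A^-1
  A^-1 * (10*d^2) = 10*A^3 + 20*A^-1 + 10*A^-5
  A^-3 * (5*d^3) = -5*A^3 - 15*A^-1 - 15*A^-5 - 5*A^-9
  A^-5 * (d^4) = A^3 + 4*A^-1 + 6*A^-5 + 4*A^-9 + A^-13
Summing the groups: <K> = -A^7 - A^-1 + A^-5 - A^-9 + A^-13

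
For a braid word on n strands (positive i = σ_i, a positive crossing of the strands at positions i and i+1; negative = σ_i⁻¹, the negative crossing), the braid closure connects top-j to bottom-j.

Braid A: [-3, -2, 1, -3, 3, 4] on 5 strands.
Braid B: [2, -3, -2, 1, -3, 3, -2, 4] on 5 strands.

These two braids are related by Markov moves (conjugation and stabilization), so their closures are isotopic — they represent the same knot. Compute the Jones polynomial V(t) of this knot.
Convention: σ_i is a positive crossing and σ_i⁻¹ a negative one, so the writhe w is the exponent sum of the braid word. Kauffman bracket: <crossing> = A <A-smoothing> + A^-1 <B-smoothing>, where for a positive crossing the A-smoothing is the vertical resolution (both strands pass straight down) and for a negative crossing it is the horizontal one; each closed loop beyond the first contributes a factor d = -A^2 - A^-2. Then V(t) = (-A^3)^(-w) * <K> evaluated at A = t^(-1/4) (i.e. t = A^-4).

1

Derivation:
Markov-equivalent braids have isotopic closures, hence identical knot invariants. Strip the Markov moves from each word to reach a common short braid β, then compute V(t) once on β.
Braid A: s3^-1 s2^-1 s1 s3^-1 s3 s4 on 5 strands reduces by inverse Markov moves (closure unchanged at each step):
  Destabilize: the word has the form β·s4 where s4 occurs only as the final letter (β ∈ B_4); drop it and the last strand → 4 strands.
  Deconjugate: the word is γ·β·γ⁻¹ with γ = s3^-1 (prefix) and γ⁻¹ = s3 (suffix); strip both.
Reduced to β = s2^-1 s1 s3^-1 on 4 strands, 3 crossings.
Braid B: s2 s3^-1 s2^-1 s1 s3^-1 s3 s2^-1 s4 on 5 strands reduces by inverse Markov moves (closure unchanged at each step):
  Destabilize: the word has the form β·s4 where s4 occurs only as the final letter (β ∈ B_4); drop it and the last strand → 4 strands.
  Deconjugate: the word is γ·β·γ⁻¹ with γ = s2 s3^-1 (prefix) and γ⁻¹ = s3 s2^-1 (suffix); strip both.
Reduced to β = s2^-1 s1 s3^-1 on 4 strands, 3 crossings.
Both give the same β = s2^-1 s1 s3^-1 on 4 strands, so one state sum suffices:
Braid: s2^-1 s1 s3^-1 on 4 strands, 3 crossings.
Writhe w = (#positive) - (#negative) = 1 - 2 = -1.
State-sum expansion of <K>. There are 2^3 = 8 states.
For each crossing: s=0 is the vertical smoothing, s=1 horizontal. Crossing k contributes A^(sign_k * (1 - 2*s_k)); loop factor d = -A^2 - A^-2.
  state 000: A-exp=-1, loops=4, term = A^-1 * d^3
  state 001: A-exp=+1, loops=3, term = A^1 * d^2
  state 010: A-exp=-3, loops=3, term = A^-3 * d^2
  state 011: A-exp=-1, loops=2, term = A^-1 * d^1
  state 100: A-exp=+1, loops=3, term = A^1 * d^2
  state 101: A-exp=+3, loops=2, term = A^3 * d^1
  state 110: A-exp=-1, loops=2, term = A^-1 * d^1
  state 111: A-exp=+1, loops=1, term = A^1 * d^0
Collect the terms by A-exponent (count of states per loop number):
Powers of d = -A^2 - A^-2: d^2 = A^4 + 2 + A^-4; d^3 = -A^6 - 3*A^2 - 3*A^-2 - A^-6.
  A^3 * (d) = -A^5 - A
  A^1 * (1 + 2*d^2) = 2*A^5 + 5*A + 2*A^-3
  A^-1 * (2*d + d^3) = -A^5 - 5*A - 5*A^-3 - A^-7
  A^-3 * (d^2) = A + 2*A^-3 + A^-7
Summing the groups: <K> = -A^-3
Normalise by the writhe: (-A^3)^(-w) = (-A^3)^(1) = -A^3, so f(A) = -A^3 * <K> = 1.
Substitute A = t^(-1/4), i.e. A^e → t^(-e/4): V(t) = 1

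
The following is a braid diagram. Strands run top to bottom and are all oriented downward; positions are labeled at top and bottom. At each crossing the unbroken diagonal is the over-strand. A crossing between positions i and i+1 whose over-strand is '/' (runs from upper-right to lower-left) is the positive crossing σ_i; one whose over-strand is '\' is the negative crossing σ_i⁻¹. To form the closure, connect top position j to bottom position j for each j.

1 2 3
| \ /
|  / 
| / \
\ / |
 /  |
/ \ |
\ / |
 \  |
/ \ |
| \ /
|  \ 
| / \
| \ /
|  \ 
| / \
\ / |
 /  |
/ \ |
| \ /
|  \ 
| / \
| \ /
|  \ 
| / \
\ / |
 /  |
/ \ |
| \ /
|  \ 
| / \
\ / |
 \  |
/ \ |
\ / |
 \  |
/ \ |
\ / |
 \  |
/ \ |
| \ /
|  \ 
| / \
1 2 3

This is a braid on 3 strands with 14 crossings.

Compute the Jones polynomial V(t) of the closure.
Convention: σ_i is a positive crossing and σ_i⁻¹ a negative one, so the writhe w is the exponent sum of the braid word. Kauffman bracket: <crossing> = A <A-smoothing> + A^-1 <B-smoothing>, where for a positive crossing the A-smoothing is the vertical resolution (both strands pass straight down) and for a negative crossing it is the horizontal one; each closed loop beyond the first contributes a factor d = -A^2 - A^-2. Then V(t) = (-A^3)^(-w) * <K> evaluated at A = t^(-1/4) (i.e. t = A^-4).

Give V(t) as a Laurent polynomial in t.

2*t^-2 - 3*t^-3 + 6*t^-4 - 7*t^-5 + 7*t^-6 - 7*t^-7 + 5*t^-8 - 3*t^-9 + t^-10

Derivation:
Reading the diagram top to bottom ('/'-over between positions i,i+1 = s_i, '\'-over = s_i^-1): braid word = s2 s1 s1^-1 s2^-1 s2^-1 s1 s2^-1 s2^-1 s1 s2^-1 s1^-1 s1^-1 s1^-1 s2^-1.
The presented braid s2 s1 s1^-1 s2^-1 s2^-1 s1 s2^-1 s2^-1 s1 s2^-1 s1^-1 s1^-1 s1^-1 s2^-1 on 3 strands reduces by inverse Markov moves (closure unchanged at each step):
  Deconjugate: the word is γ·β·γ⁻¹ with γ = s2 s1 (prefix) and γ⁻¹ = s1^-1 s2^-1 (suffix); strip both.
Reduced to β = s1^-1 s2^-1 s2^-1 s1 s2^-1 s2^-1 s1 s2^-1 s1^-1 s1^-1 on 3 strands, 10 crossings.
Compute on β:
Braid: s1^-1 s2^-1 s2^-1 s1 s2^-1 s2^-1 s1 s2^-1 s1^-1 s1^-1 on 3 strands, 10 crossings.
Writhe w = (#positive) - (#negative) = 2 - 8 = -6.
Computing the Kauffman bracket via state sum. There are 2^10 = 1024 states.
For each crossing: s=0 is the vertical smoothing, s=1 horizontal. Crossing k contributes A^(sign_k * (1 - 2*s_k)); loop factor d = -A^2 - A^-2.
Tabulate the states by total A-exponent and number of loops L (A-exp: L × count):
  A^10: L=7 ×1
  A^8: L=6 ×10
  A^6: L=5 ×44, L=7 ×1
  A^4: L=4 ×110, L=6 ×10
  A^2: L=3 ×166, L=5 ×44
  A^0: L=2 ×144, L=4 ×106, L=6 ×2
  A^-2: L=1 ×57, L=3 ×140, L=5 ×13
  A^-4: L=2 ×91, L=4 ×28, L=6 ×1
  A^-6: L=1 ×16, L=3 ×26, L=5 ×3
  A^-8: L=2 ×7, L=4 ×3
  A^-10: L=3 ×1
Each group contributes A^e * Σ count * d^(L-1):
Powers of d = -A^2 - A^-2: d^2 = A^4 + 2 + A^-4; d^3 = -A^6 - 3*A^2 - 3*A^-2 - A^-6; d^4 = A^8 + 4*A^4 + 6 + 4*A^-4 + A^-8; d^5 = -A^10 - 5*A^6 - 10*A^2 - 10*A^-2 - 5*A^-6 - A^-10; d^6 = A^12 + 6*A^8 + 15*A^4 + 20 + 15*A^-4 + 6*A^-8 + A^-12.
  A^10 * (d^6) = A^22 + 6*A^18 + 15*A^14 + 20*A^10 + 15*A^6 + 6*A^2 + A^-2
  A^8 * (10*d^5) = -10*A^18 - 50*A^14 - 100*A^10 - 100*A^6 - 50*A^2 - 10*A^-2
  A^6 * (44*d^4 + d^6) = A^18 + 50*A^14 + 191*A^10 + 284*A^6 + 191*A^2 + 50*A^-2 + A^-6
  A^4 * (110*d^3 + 10*d^5) = -10*A^14 - 160*A^10 - 430*A^6 - 430*A^2 - 160*A^-2 - 10*A^-6
  A^2 * (166*d^2 + 44*d^4) = 44*A^10 + 342*A^6 + 596*A^2 + 342*A^-2 + 44*A^-6
  A^0 * (144*d + 106*d^3 + 2*d^5) = -2*A^10 - 116*A^6 - 482*A^2 - 482*A^-2 - 116*A^-6 - 2*A^-10
  A^-2 * (57 + 140*d^2 + 13*d^4) = 13*A^6 + 192*A^2 + 415*A^-2 + 192*A^-6 + 13*A^-10
  A^-4 * (91*d + 28*d^3 + d^5) = -A^6 - 33*A^2 - 185*A^-2 - 185*A^-6 - 33*A^-10 - A^-14
  A^-6 * (16 + 26*d^2 + 3*d^4) = 3*A^2 + 38*A^-2 + 86*A^-6 + 38*A^-10 + 3*A^-14
  A^-8 * (7*d + 3*d^3) = -3*A^-2 - 16*A^-6 - 16*A^-10 - 3*A^-14
  A^-10 * (d^2) = A^-6 + 2*A^-10 + A^-14
Summing the groups: <K> = A^22 - 3*A^18 + 5*A^14 - 7*A^10 + 7*A^6 - 7*A^2 + 6*A^-2 - 3*A^-6 + 2*A^-10
Normalise by the writhe: (-A^3)^(-w) = (-A^3)^(6) = A^18, so f(A) = A^18 * <K> = A^40 - 3*A^36 + 5*A^32 - 7*A^28 + 7*A^24 - 7*A^20 + 6*A^16 - 3*A^12 + 2*A^8.
Substitute A = t^(-1/4), i.e. A^e → t^(-e/4): V(t) = 2*t^-2 - 3*t^-3 + 6*t^-4 - 7*t^-5 + 7*t^-6 - 7*t^-7 + 5*t^-8 - 3*t^-9 + t^-10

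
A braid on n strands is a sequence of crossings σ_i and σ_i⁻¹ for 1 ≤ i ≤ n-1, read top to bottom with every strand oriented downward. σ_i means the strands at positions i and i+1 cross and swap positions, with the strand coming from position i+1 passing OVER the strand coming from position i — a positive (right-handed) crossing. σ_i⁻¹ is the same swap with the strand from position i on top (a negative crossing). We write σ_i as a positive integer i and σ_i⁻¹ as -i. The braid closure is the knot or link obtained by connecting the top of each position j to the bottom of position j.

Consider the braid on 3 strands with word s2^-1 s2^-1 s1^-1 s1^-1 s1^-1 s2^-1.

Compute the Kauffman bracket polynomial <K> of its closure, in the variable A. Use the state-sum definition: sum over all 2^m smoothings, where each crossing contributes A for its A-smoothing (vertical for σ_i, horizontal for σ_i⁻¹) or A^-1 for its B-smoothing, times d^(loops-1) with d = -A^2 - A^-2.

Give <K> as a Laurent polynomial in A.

A^14 - 2*A^10 + A^6 - 2*A^2 + 2*A^-2 + A^-10

Derivation:
Braid: s2^-1 s2^-1 s1^-1 s1^-1 s1^-1 s2^-1 on 3 strands, 6 crossings.
Writhe w = (#positive) - (#negative) = 0 - 6 = -6.
Enumerate smoothing states for the bracket polynomial. There are 2^6 = 64 states.
For each crossing: s=0 is the vertical smoothing, s=1 horizontal. Crossing k contributes A^(sign_k * (1 - 2*s_k)); loop factor d = -A^2 - A^-2.
Tabulate the states by total A-exponent and number of loops L (A-exp: L × count):
  A^6: L=5 ×1
  A^4: L=4 ×6
  A^2: L=3 ×15
  A^0: L=2 ×18, L=4 ×2
  A^-2: L=1 ×9, L=3 ×6
  A^-4: L=2 ×6
  A^-6: L=3 ×1
Each group contributes A^e * Σ count * d^(L-1):
Powers of d = -A^2 - A^-2: d^2 = A^4 + 2 + A^-4; d^3 = -A^6 - 3*A^2 - 3*A^-2 - A^-6; d^4 = A^8 + 4*A^4 + 6 + 4*A^-4 + A^-8.
  A^6 * (d^4) = A^14 + 4*A^10 + 6*A^6 + 4*A^2 + A^-2
  A^4 * (6*d^3) = -6*A^10 - 18*A^6 - 18*A^2 - 6*A^-2
  A^2 * (15*d^2) = 15*A^6 + 30*A^2 + 15*A^-2
  A^0 * (18*d + 2*d^3) = -2*A^6 - 24*A^2 - 24*A^-2 - 2*A^-6
  A^-2 * (9 + 6*d^2) = 6*A^2 + 21*A^-2 + 6*A^-6
  A^-4 * (6*d) = -6*A^-2 - 6*A^-6
  A^-6 * (d^2) = A^-2 + 2*A^-6 + A^-10
Summing the groups: <K> = A^14 - 2*A^10 + A^6 - 2*A^2 + 2*A^-2 + A^-10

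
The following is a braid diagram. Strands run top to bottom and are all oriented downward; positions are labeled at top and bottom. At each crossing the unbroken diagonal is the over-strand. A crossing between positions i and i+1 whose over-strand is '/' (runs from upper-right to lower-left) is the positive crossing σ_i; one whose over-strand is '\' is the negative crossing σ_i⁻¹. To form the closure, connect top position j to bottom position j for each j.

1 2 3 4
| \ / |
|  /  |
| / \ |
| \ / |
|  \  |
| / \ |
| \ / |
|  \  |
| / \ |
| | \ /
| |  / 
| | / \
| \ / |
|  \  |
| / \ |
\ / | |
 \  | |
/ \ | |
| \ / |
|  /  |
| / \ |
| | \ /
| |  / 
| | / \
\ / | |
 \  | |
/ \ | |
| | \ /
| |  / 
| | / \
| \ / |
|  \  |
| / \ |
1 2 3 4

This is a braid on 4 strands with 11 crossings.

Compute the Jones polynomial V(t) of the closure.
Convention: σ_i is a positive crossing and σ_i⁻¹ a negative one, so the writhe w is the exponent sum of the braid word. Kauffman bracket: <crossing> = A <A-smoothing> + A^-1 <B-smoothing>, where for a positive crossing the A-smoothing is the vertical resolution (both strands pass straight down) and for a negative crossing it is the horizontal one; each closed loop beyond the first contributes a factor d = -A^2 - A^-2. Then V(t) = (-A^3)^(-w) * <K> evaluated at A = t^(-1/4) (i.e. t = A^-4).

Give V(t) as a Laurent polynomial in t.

-t^3 + 2*t^2 - 3*t + 5 - 4*t^-1 + 4*t^-2 - 3*t^-3 + 2*t^-4 - t^-5

Derivation:
Reading the diagram top to bottom ('/'-over between positions i,i+1 = s_i, '\'-over = s_i^-1): braid word = s2 s2^-1 s2^-1 s3 s2^-1 s1^-1 s2 s3 s1^-1 s3 s2^-1.
The presented braid s2 s2^-1 s2^-1 s3 s2^-1 s1^-1 s2 s3 s1^-1 s3 s2^-1 on 4 strands reduces by inverse Markov moves (closure unchanged at each step):
  Deconjugate: the word is γ·β·γ⁻¹ with γ = s2 (prefix) and γ⁻¹ = s2^-1 (suffix); strip both.
Reduced to β = s2^-1 s2^-1 s3 s2^-1 s1^-1 s2 s3 s1^-1 s3 on 4 strands, 9 crossings.
Compute on β:
Braid: s2^-1 s2^-1 s3 s2^-1 s1^-1 s2 s3 s1^-1 s3 on 4 strands, 9 crossings.
Writhe w = (#positive) - (#negative) = 4 - 5 = -1.
Computing the Kauffman bracket via state sum. There are 2^9 = 512 states.
Each crossing splits two ways (0=vertical, 1=horizontal). The state's weight is A^(#A-smoothings - #B-smoothings) * d^(loops - 1).
Tabulate the states by total A-exponent and number of loops L (A-exp: L × count):
  A^9: L=5 ×1
  A^7: L=4 ×9
  A^5: L=3 ×32, L=5 ×4
  A^3: L=2 ×55, L=4 ×28, L=6 ×1
  A^1: L=1 ×39, L=3 ×77, L=5 ×10
  A^-1: L=2 ×87, L=4 ×38, L=6 ×1
  A^-3: L=1 ×14, L=3 ×64, L=5 ×6
  A^-5: L=2 ×17, L=4 ×19
  A^-7: L=3 ×7, L=5 ×2
  A^-9: L=4 ×1
Each group contributes A^e * Σ count * d^(L-1):
Powers of d = -A^2 - A^-2: d^2 = A^4 + 2 + A^-4; d^3 = -A^6 - 3*A^2 - 3*A^-2 - A^-6; d^4 = A^8 + 4*A^4 + 6 + 4*A^-4 + A^-8; d^5 = -A^10 - 5*A^6 - 10*A^2 - 10*A^-2 - 5*A^-6 - A^-10.
  A^9 * (d^4) = A^17 + 4*A^13 + 6*A^9 + 4*A^5 + A
  A^7 * (9*d^3) = -9*A^13 - 27*A^9 - 27*A^5 - 9*A
  A^5 * (32*d^2 + 4*d^4) = 4*A^13 + 48*A^9 + 88*A^5 + 48*A + 4*A^-3
  A^3 * (55*d + 28*d^3 + d^5) = -A^13 - 33*A^9 - 149*A^5 - 149*A - 33*A^-3 - A^-7
  A^1 * (39 + 77*d^2 + 10*d^4) = 10*A^9 + 117*A^5 + 253*A + 117*A^-3 + 10*A^-7
  A^-1 * (87*d + 38*d^3 + d^5) = -A^9 - 43*A^5 - 211*A - 211*A^-3 - 43*A^-7 - A^-11
  A^-3 * (14 + 64*d^2 + 6*d^4) = 6*A^5 + 88*A + 178*A^-3 + 88*A^-7 + 6*A^-11
  A^-5 * (17*d + 19*d^3) = -19*A - 74*A^-3 - 74*A^-7 - 19*A^-11
  A^-7 * (7*d^2 + 2*d^4) = 2*A + 15*A^-3 + 26*A^-7 + 15*A^-11 + 2*A^-15
  A^-9 * (d^3) = -A^-3 - 3*A^-7 - 3*A^-11 - A^-15
Summing the groups: <K> = A^17 - 2*A^13 + 3*A^9 - 4*A^5 + 4*A - 5*A^-3 + 3*A^-7 - 2*A^-11 + A^-15
Normalise by the writhe: (-A^3)^(-w) = (-A^3)^(1) = -A^3, so f(A) = -A^3 * <K> = -A^20 + 2*A^16 - 3*A^12 + 4*A^8 - 4*A^4 + 5 - 3*A^-4 + 2*A^-8 - A^-12.
Substitute A = t^(-1/4), i.e. A^e → t^(-e/4): V(t) = -t^3 + 2*t^2 - 3*t + 5 - 4*t^-1 + 4*t^-2 - 3*t^-3 + 2*t^-4 - t^-5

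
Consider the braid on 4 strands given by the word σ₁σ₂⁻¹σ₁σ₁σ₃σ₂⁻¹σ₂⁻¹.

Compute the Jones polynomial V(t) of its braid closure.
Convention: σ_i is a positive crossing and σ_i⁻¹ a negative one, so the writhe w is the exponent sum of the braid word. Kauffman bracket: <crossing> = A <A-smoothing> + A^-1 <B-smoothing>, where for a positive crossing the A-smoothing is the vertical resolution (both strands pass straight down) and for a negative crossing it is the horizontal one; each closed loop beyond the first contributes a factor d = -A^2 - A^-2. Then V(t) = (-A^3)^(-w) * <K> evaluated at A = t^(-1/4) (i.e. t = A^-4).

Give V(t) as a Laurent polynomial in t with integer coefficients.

Braid: s1 s2^-1 s1 s1 s3 s2^-1 s2^-1 on 4 strands, 7 crossings.
Writhe w = (#positive) - (#negative) = 4 - 3 = 1.
Enumerate smoothing states for the bracket polynomial. There are 2^7 = 128 states.
Each crossing splits two ways (0=vertical, 1=horizontal). The state's weight is A^(#A-smoothings - #B-smoothings) * d^(loops - 1).
Tabulate the states by total A-exponent and number of loops L (A-exp: L × count):
  A^7: L=5 ×1
  A^5: L=4 ×7
  A^3: L=3 ×20, L=5 ×1
  A^1: L=2 ×27, L=4 ×8
  A^-1: L=1 ×13, L=3 ×21, L=5 ×1
  A^-3: L=2 ×14, L=4 ×7
  A^-5: L=3 ×6, L=5 ×1
  A^-7: L=4 ×1
Each group contributes A^e * Σ count * d^(L-1):
Powers of d = -A^2 - A^-2: d^2 = A^4 + 2 + A^-4; d^3 = -A^6 - 3*A^2 - 3*A^-2 - A^-6; d^4 = A^8 + 4*A^4 + 6 + 4*A^-4 + A^-8.
  A^7 * (d^4) = A^15 + 4*A^11 + 6*A^7 + 4*A^3 + A^-1
  A^5 * (7*d^3) = -7*A^11 - 21*A^7 - 21*A^3 - 7*A^-1
  A^3 * (20*d^2 + d^4) = A^11 + 24*A^7 + 46*A^3 + 24*A^-1 + A^-5
  A^1 * (27*d + 8*d^3) = -8*A^7 - 51*A^3 - 51*A^-1 - 8*A^-5
  A^-1 * (13 + 21*d^2 + d^4) = A^7 + 25*A^3 + 61*A^-1 + 25*A^-5 + A^-9
  A^-3 * (14*d + 7*d^3) = -7*A^3 - 35*A^-1 - 35*A^-5 - 7*A^-9
  A^-5 * (6*d^2 + d^4) = A^3 + 10*A^-1 + 18*A^-5 + 10*A^-9 + A^-13
  A^-7 * (d^3) = -A^-1 - 3*A^-5 - 3*A^-9 - A^-13
Summing the groups: <K> = A^15 - 2*A^11 + 2*A^7 - 3*A^3 + 2*A^-1 - 2*A^-5 + A^-9
Normalise by the writhe: (-A^3)^(-w) = (-A^3)^(-1) = -A^-3, so f(A) = -A^-3 * <K> = -A^12 + 2*A^8 - 2*A^4 + 3 - 2*A^-4 + 2*A^-8 - A^-12.
Substitute A = t^(-1/4), i.e. A^e → t^(-e/4): V(t) = -t^3 + 2*t^2 - 2*t + 3 - 2*t^-1 + 2*t^-2 - t^-3

Answer: -t^3 + 2*t^2 - 2*t + 3 - 2*t^-1 + 2*t^-2 - t^-3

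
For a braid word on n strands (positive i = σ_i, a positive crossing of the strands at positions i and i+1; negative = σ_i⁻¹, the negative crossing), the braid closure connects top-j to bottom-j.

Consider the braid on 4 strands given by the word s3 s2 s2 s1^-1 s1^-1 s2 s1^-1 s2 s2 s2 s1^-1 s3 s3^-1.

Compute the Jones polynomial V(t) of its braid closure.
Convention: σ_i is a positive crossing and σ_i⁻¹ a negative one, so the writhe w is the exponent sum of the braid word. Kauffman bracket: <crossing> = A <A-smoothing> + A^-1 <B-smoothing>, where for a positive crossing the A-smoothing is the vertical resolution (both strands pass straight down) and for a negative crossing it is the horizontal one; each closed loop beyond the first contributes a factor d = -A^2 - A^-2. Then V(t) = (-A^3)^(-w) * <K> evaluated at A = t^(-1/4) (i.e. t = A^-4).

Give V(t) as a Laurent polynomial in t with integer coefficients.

t^7 - 3*t^6 + 6*t^5 - 9*t^4 + 11*t^3 - 12*t^2 + 11*t - 8 + 6*t^-1 - 3*t^-2 + t^-3

Derivation:
The presented braid s3 s2 s2 s1^-1 s1^-1 s2 s1^-1 s2 s2 s2 s1^-1 s3 s3^-1 on 4 strands reduces by inverse Markov moves (closure unchanged at each step):
  Deconjugate: the word is γ·β·γ⁻¹ with γ = s3 (prefix) and γ⁻¹ = s3^-1 (suffix); strip both.
  Destabilize: the word has the form β·s3 where s3 occurs only as the final letter (β ∈ B_3); drop it and the last strand → 3 strands.
Reduced to β = s2 s2 s1^-1 s1^-1 s2 s1^-1 s2 s2 s2 s1^-1 on 3 strands, 10 crossings.
Compute on β:
Braid: s2 s2 s1^-1 s1^-1 s2 s1^-1 s2 s2 s2 s1^-1 on 3 strands, 10 crossings.
Writhe w = (#positive) - (#negative) = 6 - 4 = 2.
Enumerate smoothing states for the bracket polynomial. There are 2^10 = 1024 states.
For each crossing: s=0 is the vertical smoothing, s=1 horizontal. Crossing k contributes A^(sign_k * (1 - 2*s_k)); loop factor d = -A^2 - A^-2.
Tabulate the states by total A-exponent and number of loops L (A-exp: L × count):
  A^10: L=5 ×1
  A^8: L=4 ×10
  A^6: L=3 ×41, L=5 ×4
  A^4: L=2 ×81, L=4 ×38, L=6 ×1
  A^2: L=1 ×71, L=3 ×117, L=5 ×22
  A^0: L=2 ×154, L=4 ×91, L=6 ×7
  A^-2: L=3 ×168, L=5 ×41, L=7 ×1
  A^-4: L=4 ×110, L=6 ×10
  A^-6: L=5 ×44, L=7 ×1
  A^-8: L=6 ×10
  A^-10: L=7 ×1
Each group contributes A^e * Σ count * d^(L-1):
Powers of d = -A^2 - A^-2: d^2 = A^4 + 2 + A^-4; d^3 = -A^6 - 3*A^2 - 3*A^-2 - A^-6; d^4 = A^8 + 4*A^4 + 6 + 4*A^-4 + A^-8; d^5 = -A^10 - 5*A^6 - 10*A^2 - 10*A^-2 - 5*A^-6 - A^-10; d^6 = A^12 + 6*A^8 + 15*A^4 + 20 + 15*A^-4 + 6*A^-8 + A^-12.
  A^10 * (d^4) = A^18 + 4*A^14 + 6*A^10 + 4*A^6 + A^2
  A^8 * (10*d^3) = -10*A^14 - 30*A^10 - 30*A^6 - 10*A^2
  A^6 * (41*d^2 + 4*d^4) = 4*A^14 + 57*A^10 + 106*A^6 + 57*A^2 + 4*A^-2
  A^4 * (81*d + 38*d^3 + d^5) = -A^14 - 43*A^10 - 205*A^6 - 205*A^2 - 43*A^-2 - A^-6
  A^2 * (71 + 117*d^2 + 22*d^4) = 22*A^10 + 205*A^6 + 437*A^2 + 205*A^-2 + 22*A^-6
  A^0 * (154*d + 91*d^3 + 7*d^5) = -7*A^10 - 126*A^6 - 497*A^2 - 497*A^-2 - 126*A^-6 - 7*A^-10
  A^-2 * (168*d^2 + 41*d^4 + d^6) = A^10 + 47*A^6 + 347*A^2 + 602*A^-2 + 347*A^-6 + 47*A^-10 + A^-14
  A^-4 * (110*d^3 + 10*d^5) = -10*A^6 - 160*A^2 - 430*A^-2 - 430*A^-6 - 160*A^-10 - 10*A^-14
  A^-6 * (44*d^4 + d^6) = A^6 + 50*A^2 + 191*A^-2 + 284*A^-6 + 191*A^-10 + 50*A^-14 + A^-18
  A^-8 * (10*d^5) = -10*A^2 - 50*A^-2 - 100*A^-6 - 100*A^-10 - 50*A^-14 - 10*A^-18
  A^-10 * (d^6) = A^2 + 6*A^-2 + 15*A^-6 + 20*A^-10 + 15*A^-14 + 6*A^-18 + A^-22
Summing the groups: <K> = A^18 - 3*A^14 + 6*A^10 - 8*A^6 + 11*A^2 - 12*A^-2 + 11*A^-6 - 9*A^-10 + 6*A^-14 - 3*A^-18 + A^-22
Normalise by the writhe: (-A^3)^(-w) = (-A^3)^(-2) = A^-6, so f(A) = A^-6 * <K> = A^12 - 3*A^8 + 6*A^4 - 8 + 11*A^-4 - 12*A^-8 + 11*A^-12 - 9*A^-16 + 6*A^-20 - 3*A^-24 + A^-28.
Substitute A = t^(-1/4), i.e. A^e → t^(-e/4): V(t) = t^7 - 3*t^6 + 6*t^5 - 9*t^4 + 11*t^3 - 12*t^2 + 11*t - 8 + 6*t^-1 - 3*t^-2 + t^-3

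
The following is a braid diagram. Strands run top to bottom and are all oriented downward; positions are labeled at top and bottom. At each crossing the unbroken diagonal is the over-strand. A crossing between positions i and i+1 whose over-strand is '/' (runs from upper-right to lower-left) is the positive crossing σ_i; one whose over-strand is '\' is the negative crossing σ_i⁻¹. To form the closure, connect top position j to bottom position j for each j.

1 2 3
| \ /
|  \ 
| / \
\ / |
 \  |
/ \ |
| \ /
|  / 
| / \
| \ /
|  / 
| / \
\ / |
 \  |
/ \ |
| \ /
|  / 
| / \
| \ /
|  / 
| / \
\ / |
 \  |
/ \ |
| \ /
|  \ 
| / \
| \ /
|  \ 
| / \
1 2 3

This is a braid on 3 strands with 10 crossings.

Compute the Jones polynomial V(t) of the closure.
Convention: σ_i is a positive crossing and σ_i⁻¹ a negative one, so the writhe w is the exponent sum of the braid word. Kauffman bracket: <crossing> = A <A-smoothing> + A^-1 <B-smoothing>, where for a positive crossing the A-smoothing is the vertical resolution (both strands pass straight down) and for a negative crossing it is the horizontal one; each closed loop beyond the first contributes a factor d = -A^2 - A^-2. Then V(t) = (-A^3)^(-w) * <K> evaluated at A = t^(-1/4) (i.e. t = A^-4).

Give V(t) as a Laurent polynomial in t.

t^2 - 2*t + 4 - 4*t^-1 + 4*t^-2 - 4*t^-3 + 3*t^-4 - 2*t^-5 + t^-6

Derivation:
Reading the diagram top to bottom ('/'-over between positions i,i+1 = s_i, '\'-over = s_i^-1): braid word = s2^-1 s1^-1 s2 s2 s1^-1 s2 s2 s1^-1 s2^-1 s2^-1.
Braid: s2^-1 s1^-1 s2 s2 s1^-1 s2 s2 s1^-1 s2^-1 s2^-1 on 3 strands, 10 crossings.
Writhe w = (#positive) - (#negative) = 4 - 6 = -2.
Computing the Kauffman bracket via state sum. There are 2^10 = 1024 states.
For each crossing: s=0 is the vertical smoothing, s=1 horizontal. Crossing k contributes A^(sign_k * (1 - 2*s_k)); loop factor d = -A^2 - A^-2.
Tabulate the states by total A-exponent and number of loops L (A-exp: L × count):
  A^10: L=5 ×1
  A^8: L=4 ×10
  A^6: L=3 ×39, L=5 ×6
  A^4: L=2 ×66, L=4 ×52, L=6 ×2
  A^2: L=1 ×45, L=3 ×124, L=5 ×41
  A^0: L=2 ×118, L=4 ×113, L=6 ×21
  A^-2: L=1 ×20, L=3 ×120, L=5 ×63, L=7 ×7
  A^-4: L=2 ×30, L=4 ×68, L=6 ×21, L=8 ×1
  A^-6: L=3 ×20, L=5 ×22, L=7 ×3
  A^-8: L=4 ×7, L=6 ×3
  A^-10: L=5 ×1
Each group contributes A^e * Σ count * d^(L-1):
Powers of d = -A^2 - A^-2: d^2 = A^4 + 2 + A^-4; d^3 = -A^6 - 3*A^2 - 3*A^-2 - A^-6; d^4 = A^8 + 4*A^4 + 6 + 4*A^-4 + A^-8; d^5 = -A^10 - 5*A^6 - 10*A^2 - 10*A^-2 - 5*A^-6 - A^-10; d^6 = A^12 + 6*A^8 + 15*A^4 + 20 + 15*A^-4 + 6*A^-8 + A^-12; d^7 = -A^14 - 7*A^10 - 21*A^6 - 35*A^2 - 35*A^-2 - 21*A^-6 - 7*A^-10 - A^-14.
  A^10 * (d^4) = A^18 + 4*A^14 + 6*A^10 + 4*A^6 + A^2
  A^8 * (10*d^3) = -10*A^14 - 30*A^10 - 30*A^6 - 10*A^2
  A^6 * (39*d^2 + 6*d^4) = 6*A^14 + 63*A^10 + 114*A^6 + 63*A^2 + 6*A^-2
  A^4 * (66*d + 52*d^3 + 2*d^5) = -2*A^14 - 62*A^10 - 242*A^6 - 242*A^2 - 62*A^-2 - 2*A^-6
  A^2 * (45 + 124*d^2 + 41*d^4) = 41*A^10 + 288*A^6 + 539*A^2 + 288*A^-2 + 41*A^-6
  A^0 * (118*d + 113*d^3 + 21*d^5) = -21*A^10 - 218*A^6 - 667*A^2 - 667*A^-2 - 218*A^-6 - 21*A^-10
  A^-2 * (20 + 120*d^2 + 63*d^4 + 7*d^6) = 7*A^10 + 105*A^6 + 477*A^2 + 778*A^-2 + 477*A^-6 + 105*A^-10 + 7*A^-14
  A^-4 * (30*d + 68*d^3 + 21*d^5 + d^7) = -A^10 - 28*A^6 - 194*A^2 - 479*A^-2 - 479*A^-6 - 194*A^-10 - 28*A^-14 - A^-18
  A^-6 * (20*d^2 + 22*d^4 + 3*d^6) = 3*A^6 + 40*A^2 + 153*A^-2 + 232*A^-6 + 153*A^-10 + 40*A^-14 + 3*A^-18
  A^-8 * (7*d^3 + 3*d^5) = -3*A^2 - 22*A^-2 - 51*A^-6 - 51*A^-10 - 22*A^-14 - 3*A^-18
  A^-10 * (d^4) = A^-2 + 4*A^-6 + 6*A^-10 + 4*A^-14 + A^-18
Summing the groups: <K> = A^18 - 2*A^14 + 3*A^10 - 4*A^6 + 4*A^2 - 4*A^-2 + 4*A^-6 - 2*A^-10 + A^-14
Normalise by the writhe: (-A^3)^(-w) = (-A^3)^(2) = A^6, so f(A) = A^6 * <K> = A^24 - 2*A^20 + 3*A^16 - 4*A^12 + 4*A^8 - 4*A^4 + 4 - 2*A^-4 + A^-8.
Substitute A = t^(-1/4), i.e. A^e → t^(-e/4): V(t) = t^2 - 2*t + 4 - 4*t^-1 + 4*t^-2 - 4*t^-3 + 3*t^-4 - 2*t^-5 + t^-6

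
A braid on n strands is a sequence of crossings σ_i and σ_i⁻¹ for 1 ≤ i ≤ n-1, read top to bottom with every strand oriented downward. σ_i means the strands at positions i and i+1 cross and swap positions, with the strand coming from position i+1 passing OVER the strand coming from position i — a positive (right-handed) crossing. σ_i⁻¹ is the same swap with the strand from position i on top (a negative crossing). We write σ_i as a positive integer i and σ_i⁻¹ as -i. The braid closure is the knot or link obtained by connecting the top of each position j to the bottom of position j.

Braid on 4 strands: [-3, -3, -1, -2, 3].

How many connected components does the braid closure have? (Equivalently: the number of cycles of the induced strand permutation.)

1

Derivation:
Track the strand permutation on 4 strands, starting from identity.
  step 1: s3^-1 swaps positions 3,4 -> [1 2 4 3]
  step 2: s3^-1 swaps positions 3,4 -> [1 2 3 4]
  step 3: s1^-1 swaps positions 1,2 -> [2 1 3 4]
  step 4: s2^-1 swaps positions 2,3 -> [2 3 1 4]
  step 5: s3 swaps positions 3,4 -> [2 3 4 1]
Final permutation (position -> original strand): [2 3 4 1]
Closure components = cycle count of this permutation = 1.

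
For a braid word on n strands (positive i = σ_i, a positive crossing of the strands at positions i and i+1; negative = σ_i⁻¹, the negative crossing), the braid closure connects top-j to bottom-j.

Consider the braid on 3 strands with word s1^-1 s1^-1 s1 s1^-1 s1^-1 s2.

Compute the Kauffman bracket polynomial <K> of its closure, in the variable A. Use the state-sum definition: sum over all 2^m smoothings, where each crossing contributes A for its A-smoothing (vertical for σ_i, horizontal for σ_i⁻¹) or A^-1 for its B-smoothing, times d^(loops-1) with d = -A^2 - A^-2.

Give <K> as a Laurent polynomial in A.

First cancel adjacent σ_i σ_i⁻¹ pairs (Reidemeister II — same braid, same closure): s1^-1 s1^-1 s1 s1^-1 s1^-1 s2 → s1^-1 s1^-1 s1^-1 s2.
Braid: s1^-1 s1^-1 s1^-1 s2 on 3 strands, 4 crossings.
Writhe w = (#positive) - (#negative) = 1 - 3 = -2.
State-sum expansion of <K>. There are 2^4 = 16 states.
Each crossing splits two ways (0=vertical, 1=horizontal). The state's weight is A^(#A-smoothings - #B-smoothings) * d^(loops - 1).
  state 0000: A-exp=-2, loops=3, term = A^-2 * d^2
  state 0001: A-exp=-4, loops=2, term = A^-4 * d^1
  state 0010: A-exp=+0, loops=2, term = A^0 * d^1
  state 0011: A-exp=-2, loops=1, term = A^-2 * d^0
  state 0100: A-exp=+0, loops=2, term = A^0 * d^1
  state 0101: A-exp=-2, loops=1, term = A^-2 * d^0
  state 0110: A-exp=+2, loops=3, term = A^2 * d^2
  state 0111: A-exp=+0, loops=2, term = A^0 * d^1
  state 1000: A-exp=+0, loops=2, term = A^0 * d^1
  state 1001: A-exp=-2, loops=1, term = A^-2 * d^0
  state 1010: A-exp=+2, loops=3, term = A^2 * d^2
  state 1011: A-exp=+0, loops=2, term = A^0 * d^1
  state 1100: A-exp=+2, loops=3, term = A^2 * d^2
  state 1101: A-exp=+0, loops=2, term = A^0 * d^1
  state 1110: A-exp=+4, loops=4, term = A^4 * d^3
  state 1111: A-exp=+2, loops=3, term = A^2 * d^2
Collect the terms by A-exponent (count of states per loop number):
Powers of d = -A^2 - A^-2: d^2 = A^4 + 2 + A^-4; d^3 = -A^6 - 3*A^2 - 3*A^-2 - A^-6.
  A^4 * (d^3) = -A^10 - 3*A^6 - 3*A^2 - A^-2
  A^2 * (4*d^2) = 4*A^6 + 8*A^2 + 4*A^-2
  A^0 * (6*d) = -6*A^2 - 6*A^-2
  A^-2 * (3 + d^2) = A^2 + 5*A^-2 + A^-6
  A^-4 * (d) = -A^-2 - A^-6
Summing the groups: <K> = -A^10 + A^6 + A^-2

Answer: -A^10 + A^6 + A^-2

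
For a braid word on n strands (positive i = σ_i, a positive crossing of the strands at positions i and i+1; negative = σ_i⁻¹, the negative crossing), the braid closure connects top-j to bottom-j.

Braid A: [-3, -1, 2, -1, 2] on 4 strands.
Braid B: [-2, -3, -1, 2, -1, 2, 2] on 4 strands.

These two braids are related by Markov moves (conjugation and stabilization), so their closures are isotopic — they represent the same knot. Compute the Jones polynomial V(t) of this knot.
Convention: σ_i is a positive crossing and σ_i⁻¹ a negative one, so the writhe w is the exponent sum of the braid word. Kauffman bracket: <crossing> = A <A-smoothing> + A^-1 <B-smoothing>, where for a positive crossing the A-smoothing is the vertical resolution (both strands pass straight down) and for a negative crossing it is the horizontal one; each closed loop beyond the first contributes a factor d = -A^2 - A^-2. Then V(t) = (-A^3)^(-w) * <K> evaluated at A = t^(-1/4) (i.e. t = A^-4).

Markov-equivalent braids have isotopic closures, hence identical knot invariants. Strip the Markov moves from each word to reach a common short braid β, then compute V(t) once on β.
Braid A: s3^-1 s1^-1 s2 s1^-1 s2 on 4 strands has no conjugating prefix/suffix or stabilization to strip; take β = s3^-1 s1^-1 s2 s1^-1 s2.
Braid B: s2^-1 s3^-1 s1^-1 s2 s1^-1 s2 s2 on 4 strands reduces by inverse Markov moves (closure unchanged at each step):
  Deconjugate: the word is γ·β·γ⁻¹ with γ = s2^-1 (prefix) and γ⁻¹ = s2 (suffix); strip both.
Reduced to β = s3^-1 s1^-1 s2 s1^-1 s2 on 4 strands, 5 crossings.
Both give the same β = s3^-1 s1^-1 s2 s1^-1 s2 on 4 strands, so one state sum suffices:
Braid: s3^-1 s1^-1 s2 s1^-1 s2 on 4 strands, 5 crossings.
Writhe w = (#positive) - (#negative) = 2 - 3 = -1.
State-sum expansion of <K>. There are 2^5 = 32 states.
Smooth each crossing (0=||, 1=⌣⌢); contribution A^(Σ sign_k(1-2s_k)) * d^(L-1).
  state 00000: A-exp=-1, loops=4, term = A^-1 * d^3
  state 00001: A-exp=-3, loops=3, term = A^-3 * d^2
  state 00010: A-exp=+1, loops=3, term = A^1 * d^2
  state 00011: A-exp=-1, loops=2, term = A^-1 * d^1
  state 00100: A-exp=-3, loops=3, term = A^-3 * d^2
  state 00101: A-exp=-5, loops=4, term = A^-5 * d^3
  state 00110: A-exp=-1, loops=2, term = A^-1 * d^1
  state 00111: A-exp=-3, loops=3, term = A^-3 * d^2
  state 01000: A-exp=+1, loops=3, term = A^1 * d^2
  state 01001: A-exp=-1, loops=2, term = A^-1 * d^1
  state 01010: A-exp=+3, loops=4, term = A^3 * d^3
  state 01011: A-exp=+1, loops=3, term = A^1 * d^2
  state 01100: A-exp=-1, loops=2, term = A^-1 * d^1
  state 01101: A-exp=-3, loops=3, term = A^-3 * d^2
  state 01110: A-exp=+1, loops=3, term = A^1 * d^2
  state 01111: A-exp=-1, loops=2, term = A^-1 * d^1
  state 10000: A-exp=+1, loops=3, term = A^1 * d^2
  state 10001: A-exp=-1, loops=2, term = A^-1 * d^1
  state 10010: A-exp=+3, loops=2, term = A^3 * d^1
  state 10011: A-exp=+1, loops=1, term = A^1 * d^0
  state 10100: A-exp=-1, loops=2, term = A^-1 * d^1
  state 10101: A-exp=-3, loops=3, term = A^-3 * d^2
  state 10110: A-exp=+1, loops=1, term = A^1 * d^0
  state 10111: A-exp=-1, loops=2, term = A^-1 * d^1
  state 11000: A-exp=+3, loops=2, term = A^3 * d^1
  state 11001: A-exp=+1, loops=1, term = A^1 * d^0
  state 11010: A-exp=+5, loops=3, term = A^5 * d^2
  state 11011: A-exp=+3, loops=2, term = A^3 * d^1
  state 11100: A-exp=+1, loops=1, term = A^1 * d^0
  state 11101: A-exp=-1, loops=2, term = A^-1 * d^1
  state 11110: A-exp=+3, loops=2, term = A^3 * d^1
  state 11111: A-exp=+1, loops=1, term = A^1 * d^0
Collect the terms by A-exponent (count of states per loop number):
Powers of d = -A^2 - A^-2: d^2 = A^4 + 2 + A^-4; d^3 = -A^6 - 3*A^2 - 3*A^-2 - A^-6.
  A^5 * (d^2) = A^9 + 2*A^5 + A
  A^3 * (4*d + d^3) = -A^9 - 7*A^5 - 7*A - A^-3
  A^1 * (5 + 5*d^2) = 5*A^5 + 15*A + 5*A^-3
  A^-1 * (9*d + d^3) = -A^5 - 12*A - 12*A^-3 - A^-7
  A^-3 * (5*d^2) = 5*A + 10*A^-3 + 5*A^-7
  A^-5 * (d^3) = -A - 3*A^-3 - 3*A^-7 - A^-11
Summing the groups: <K> = -A^5 + A - A^-3 + A^-7 - A^-11
Normalise by the writhe: (-A^3)^(-w) = (-A^3)^(1) = -A^3, so f(A) = -A^3 * <K> = A^8 - A^4 + 1 - A^-4 + A^-8.
Substitute A = t^(-1/4), i.e. A^e → t^(-e/4): V(t) = t^2 - t + 1 - t^-1 + t^-2

Answer: t^2 - t + 1 - t^-1 + t^-2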